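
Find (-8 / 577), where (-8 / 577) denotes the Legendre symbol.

1

(-8 / 577)
  = (569 / 577)    [-8 ≡ 569 mod 577]
  = (577 / 569)    [QR: 569 ≡ 1 mod 4, sign kept]
  = (8 / 569)    [577 ≡ 8 mod 569]
  = (1 / 569)    [569 ≡ 1 mod 8 ⇒ (2 / 569)^3 = +1]
  = 1    [(1 / 569) = 1]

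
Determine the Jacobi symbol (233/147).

-1

(233/147)
  = (86/147)    [233 ≡ 86 mod 147]
  = -(43/147)    [147 ≡ 3 mod 8 ⇒ (2/147) = -1]
  = (147/43)    [QR: both ≡ 3 mod 4, sign flips]
  = (18/43)    [147 ≡ 18 mod 43]
  = -(9/43)    [43 ≡ 3 mod 8 ⇒ (2/43) = -1]
  = -(43/9)    [QR: 9 ≡ 1 mod 4, sign kept]
  = -(7/9)    [43 ≡ 7 mod 9]
  = -(9/7)    [QR: 9 ≡ 1 mod 4, sign kept]
  = -(2/7)    [9 ≡ 2 mod 7]
  = -(1/7)    [7 ≡ 7 mod 8 ⇒ (2/7) = +1]
  = -1    [(1/7) = 1]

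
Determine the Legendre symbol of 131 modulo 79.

1

(131|79)
  = (52|79)    [131 ≡ 52 mod 79]
  = (13|79)    [79 ≡ 7 mod 8 ⇒ (2|79)^2 = +1]
  = (79|13)    [QR: 13 ≡ 1 mod 4, sign kept]
  = (1|13)    [79 ≡ 1 mod 13]
  = 1    [(1|13) = 1]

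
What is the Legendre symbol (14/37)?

-1

Factor out 2: 14 = 2·7. Since 37 ≡ 5 (mod 8), (2/37) = -1. Now have -(7/37).
37 ≡ 1 (mod 4), so quadratic reciprocity gives (7/37) = (37/7). Reduce: 37 ≡ 2 (mod 7). Now have -(2/7).
Factor out 2: 2 = 2. Since 7 ≡ 7 (mod 8), (2/7) = +1. Now have -(1/7).
(1/7) = 1. Collecting the sign factors: -1.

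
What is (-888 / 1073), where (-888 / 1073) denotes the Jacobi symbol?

Pull out -1: (-888 / 1073) = (-1 / 1073)·(888 / 1073). Since 1073 ≡ 1 (mod 4), (-1 / 1073) = +1. Now have (888 / 1073).
Factor out 2: 888 = 2^3·111. Since 1073 ≡ 1 (mod 8), (2 / 1073) = +1, and (2 / 1073)^3 = +1. Now have (111 / 1073).
1073 ≡ 1 (mod 4), so quadratic reciprocity gives (111 / 1073) = (1073 / 111). Reduce: 1073 ≡ 74 (mod 111). Now have (74 / 111).
Factor out 2: 74 = 2·37. Since 111 ≡ 7 (mod 8), (2 / 111) = +1. Now have (37 / 111).
37 ≡ 1 (mod 4), so quadratic reciprocity gives (37 / 111) = (111 / 37). Reduce: 111 ≡ 0 (mod 37). Now have (0 / 37).
The numerator is now 0 with denominator 37 > 1: the symbol is 0.

0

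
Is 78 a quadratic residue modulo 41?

Reduce the numerator: 78 ≡ 37 (mod 41), so (78|41) = (37|41).
37 ≡ 1 (mod 4), so quadratic reciprocity gives (37|41) = (41|37). Reduce: 41 ≡ 4 (mod 37). Now have (4|37).
Factor out 2: 4 = 2^2. Since 37 ≡ 5 (mod 8), (2|37) = -1, and (2|37)^2 = +1. Now have (1|37).
(1|37) = 1. Collecting the sign factors: 1.
The Legendre symbol is 1, so x^2 ≡ 78 (mod 41) has solution.

yes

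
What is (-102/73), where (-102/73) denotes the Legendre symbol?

-1

Reduce the numerator: -102 ≡ 44 (mod 73), so (-102/73) = (44/73).
Factor out 2: 44 = 2^2·11. Since 73 ≡ 1 (mod 8), (2/73) = +1, and (2/73)^2 = +1. Now have (11/73).
73 ≡ 1 (mod 4), so quadratic reciprocity gives (11/73) = (73/11). Reduce: 73 ≡ 7 (mod 11). Now have (7/11).
Both 7 ≡ 3 and 11 ≡ 3 (mod 4), so reciprocity gives (7/11) = -(11/7). Reduce: 11 ≡ 4 (mod 7). Now have -(4/7).
Factor out 2: 4 = 2^2. Since 7 ≡ 7 (mod 8), (2/7) = +1, and (2/7)^2 = +1. Now have -(1/7).
(1/7) = 1. Collecting the sign factors: -1.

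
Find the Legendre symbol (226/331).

(226/331)
  = -(113/331)    [331 ≡ 3 mod 8 ⇒ (2/331) = -1]
  = -(331/113)    [QR: 113 ≡ 1 mod 4, sign kept]
  = -(105/113)    [331 ≡ 105 mod 113]
  = -(113/105)    [QR: 105 ≡ 1 mod 4, sign kept]
  = -(8/105)    [113 ≡ 8 mod 105]
  = -(1/105)    [105 ≡ 1 mod 8 ⇒ (2/105)^3 = +1]
  = -1    [(1/105) = 1]

-1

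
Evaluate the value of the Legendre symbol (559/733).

1

(559/733)
  = (733/559)    [QR: 733 ≡ 1 mod 4, sign kept]
  = (174/559)    [733 ≡ 174 mod 559]
  = (87/559)    [559 ≡ 7 mod 8 ⇒ (2/559) = +1]
  = -(559/87)    [QR: both ≡ 3 mod 4, sign flips]
  = -(37/87)    [559 ≡ 37 mod 87]
  = -(87/37)    [QR: 37 ≡ 1 mod 4, sign kept]
  = -(13/37)    [87 ≡ 13 mod 37]
  = -(37/13)    [QR: 13 ≡ 1 mod 4, sign kept]
  = -(11/13)    [37 ≡ 11 mod 13]
  = -(13/11)    [QR: 13 ≡ 1 mod 4, sign kept]
  = -(2/11)    [13 ≡ 2 mod 11]
  = (1/11)    [11 ≡ 3 mod 8 ⇒ (2/11) = -1]
  = 1    [(1/11) = 1]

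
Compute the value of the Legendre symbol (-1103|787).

(-1103|787)
  = -(1103|787)    [787 ≡ 3 mod 4 ⇒ (-1|787) = -1]
  = -(316|787)    [1103 ≡ 316 mod 787]
  = -(79|787)    [787 ≡ 3 mod 8 ⇒ (2|787)^2 = +1]
  = (787|79)    [QR: both ≡ 3 mod 4, sign flips]
  = (76|79)    [787 ≡ 76 mod 79]
  = (19|79)    [79 ≡ 7 mod 8 ⇒ (2|79)^2 = +1]
  = -(79|19)    [QR: both ≡ 3 mod 4, sign flips]
  = -(3|19)    [79 ≡ 3 mod 19]
  = (19|3)    [QR: both ≡ 3 mod 4, sign flips]
  = (1|3)    [19 ≡ 1 mod 3]
  = 1    [(1|3) = 1]

1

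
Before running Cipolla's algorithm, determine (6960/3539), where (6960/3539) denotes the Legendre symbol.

(6960/3539)
  = (3421/3539)    [6960 ≡ 3421 mod 3539]
  = (3539/3421)    [QR: 3421 ≡ 1 mod 4, sign kept]
  = (118/3421)    [3539 ≡ 118 mod 3421]
  = -(59/3421)    [3421 ≡ 5 mod 8 ⇒ (2/3421) = -1]
  = -(3421/59)    [QR: 3421 ≡ 1 mod 4, sign kept]
  = -(58/59)    [3421 ≡ 58 mod 59]
  = (29/59)    [59 ≡ 3 mod 8 ⇒ (2/59) = -1]
  = (59/29)    [QR: 29 ≡ 1 mod 4, sign kept]
  = (1/29)    [59 ≡ 1 mod 29]
  = 1    [(1/29) = 1]

1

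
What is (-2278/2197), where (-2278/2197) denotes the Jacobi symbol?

Reduce the numerator: -2278 ≡ 2116 (mod 2197), so (-2278/2197) = (2116/2197).
Factor out 2: 2116 = 2^2·529. Since 2197 ≡ 5 (mod 8), (2/2197) = -1, and (2/2197)^2 = +1. Now have (529/2197).
529 ≡ 1 (mod 4), so quadratic reciprocity gives (529/2197) = (2197/529). Reduce: 2197 ≡ 81 (mod 529). Now have (81/529).
81 ≡ 1 (mod 4), so quadratic reciprocity gives (81/529) = (529/81). Reduce: 529 ≡ 43 (mod 81). Now have (43/81).
81 ≡ 1 (mod 4), so quadratic reciprocity gives (43/81) = (81/43). Reduce: 81 ≡ 38 (mod 43). Now have (38/43).
Factor out 2: 38 = 2·19. Since 43 ≡ 3 (mod 8), (2/43) = -1. Now have -(19/43).
Both 19 ≡ 3 and 43 ≡ 3 (mod 4), so reciprocity gives (19/43) = -(43/19). Reduce: 43 ≡ 5 (mod 19). Now have (5/19).
5 ≡ 1 (mod 4), so quadratic reciprocity gives (5/19) = (19/5). Reduce: 19 ≡ 4 (mod 5). Now have (4/5).
Factor out 2: 4 = 2^2. Since 5 ≡ 5 (mod 8), (2/5) = -1, and (2/5)^2 = +1. Now have (1/5).
(1/5) = 1. Collecting the sign factors: 1.

1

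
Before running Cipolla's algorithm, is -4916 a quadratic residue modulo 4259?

Reduce the numerator: -4916 ≡ 3602 (mod 4259), so (-4916/4259) = (3602/4259).
Factor out 2: 3602 = 2·1801. Since 4259 ≡ 3 (mod 8), (2/4259) = -1. Now have -(1801/4259).
1801 ≡ 1 (mod 4), so quadratic reciprocity gives (1801/4259) = (4259/1801). Reduce: 4259 ≡ 657 (mod 1801). Now have -(657/1801).
657 ≡ 1 (mod 4), so quadratic reciprocity gives (657/1801) = (1801/657). Reduce: 1801 ≡ 487 (mod 657). Now have -(487/657).
657 ≡ 1 (mod 4), so quadratic reciprocity gives (487/657) = (657/487). Reduce: 657 ≡ 170 (mod 487). Now have -(170/487).
Factor out 2: 170 = 2·85. Since 487 ≡ 7 (mod 8), (2/487) = +1. Now have -(85/487).
85 ≡ 1 (mod 4), so quadratic reciprocity gives (85/487) = (487/85). Reduce: 487 ≡ 62 (mod 85). Now have -(62/85).
Factor out 2: 62 = 2·31. Since 85 ≡ 5 (mod 8), (2/85) = -1. Now have (31/85).
85 ≡ 1 (mod 4), so quadratic reciprocity gives (31/85) = (85/31). Reduce: 85 ≡ 23 (mod 31). Now have (23/31).
Both 23 ≡ 3 and 31 ≡ 3 (mod 4), so reciprocity gives (23/31) = -(31/23). Reduce: 31 ≡ 8 (mod 23). Now have -(8/23).
Factor out 2: 8 = 2^3. Since 23 ≡ 7 (mod 8), (2/23) = +1, and (2/23)^3 = +1. Now have -(1/23).
(1/23) = 1. Collecting the sign factors: -1.
(-4916/4259) = -1, and 4259 is prime, so -4916 is not a quadratic residue mod 4259.

no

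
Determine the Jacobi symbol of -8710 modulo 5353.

Pull out -1: (-8710|5353) = (-1|5353)·(8710|5353). Since 5353 ≡ 1 (mod 4), (-1|5353) = +1. Now have (8710|5353).
Reduce the numerator: 8710 ≡ 3357 (mod 5353), so (8710|5353) = (3357|5353).
3357 ≡ 1 (mod 4), so quadratic reciprocity gives (3357|5353) = (5353|3357). Reduce: 5353 ≡ 1996 (mod 3357). Now have (1996|3357).
Factor out 2: 1996 = 2^2·499. Since 3357 ≡ 5 (mod 8), (2|3357) = -1, and (2|3357)^2 = +1. Now have (499|3357).
3357 ≡ 1 (mod 4), so quadratic reciprocity gives (499|3357) = (3357|499). Reduce: 3357 ≡ 363 (mod 499). Now have (363|499).
Both 363 ≡ 3 and 499 ≡ 3 (mod 4), so reciprocity gives (363|499) = -(499|363). Reduce: 499 ≡ 136 (mod 363). Now have -(136|363).
Factor out 2: 136 = 2^3·17. Since 363 ≡ 3 (mod 8), (2|363) = -1, and (2|363)^3 = -1. Now have (17|363).
17 ≡ 1 (mod 4), so quadratic reciprocity gives (17|363) = (363|17). Reduce: 363 ≡ 6 (mod 17). Now have (6|17).
Factor out 2: 6 = 2·3. Since 17 ≡ 1 (mod 8), (2|17) = +1. Now have (3|17).
17 ≡ 1 (mod 4), so quadratic reciprocity gives (3|17) = (17|3). Reduce: 17 ≡ 2 (mod 3). Now have (2|3).
Factor out 2: 2 = 2. Since 3 ≡ 3 (mod 8), (2|3) = -1. Now have -(1|3).
(1|3) = 1. Collecting the sign factors: -1.

-1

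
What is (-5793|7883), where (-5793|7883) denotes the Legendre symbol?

(-5793|7883)
  = -(5793|7883)    [7883 ≡ 3 mod 4 ⇒ (-1|7883) = -1]
  = -(7883|5793)    [QR: 5793 ≡ 1 mod 4, sign kept]
  = -(2090|5793)    [7883 ≡ 2090 mod 5793]
  = -(1045|5793)    [5793 ≡ 1 mod 8 ⇒ (2|5793) = +1]
  = -(5793|1045)    [QR: 1045 ≡ 1 mod 4, sign kept]
  = -(568|1045)    [5793 ≡ 568 mod 1045]
  = (71|1045)    [1045 ≡ 5 mod 8 ⇒ (2|1045)^3 = -1]
  = (1045|71)    [QR: 1045 ≡ 1 mod 4, sign kept]
  = (51|71)    [1045 ≡ 51 mod 71]
  = -(71|51)    [QR: both ≡ 3 mod 4, sign flips]
  = -(20|51)    [71 ≡ 20 mod 51]
  = -(5|51)    [51 ≡ 3 mod 8 ⇒ (2|51)^2 = +1]
  = -(51|5)    [QR: 5 ≡ 1 mod 4, sign kept]
  = -(1|5)    [51 ≡ 1 mod 5]
  = -1    [(1|5) = 1]

-1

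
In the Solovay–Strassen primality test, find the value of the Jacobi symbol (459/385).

-1

Reduce the numerator: 459 ≡ 74 (mod 385), so (459/385) = (74/385).
Factor out 2: 74 = 2·37. Since 385 ≡ 1 (mod 8), (2/385) = +1. Now have (37/385).
37 ≡ 1 (mod 4), so quadratic reciprocity gives (37/385) = (385/37). Reduce: 385 ≡ 15 (mod 37). Now have (15/37).
37 ≡ 1 (mod 4), so quadratic reciprocity gives (15/37) = (37/15). Reduce: 37 ≡ 7 (mod 15). Now have (7/15).
Both 7 ≡ 3 and 15 ≡ 3 (mod 4), so reciprocity gives (7/15) = -(15/7). Reduce: 15 ≡ 1 (mod 7). Now have -(1/7).
(1/7) = 1. Collecting the sign factors: -1.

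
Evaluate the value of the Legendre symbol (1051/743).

-1

(1051/743)
  = (308/743)    [1051 ≡ 308 mod 743]
  = (77/743)    [743 ≡ 7 mod 8 ⇒ (2/743)^2 = +1]
  = (743/77)    [QR: 77 ≡ 1 mod 4, sign kept]
  = (50/77)    [743 ≡ 50 mod 77]
  = -(25/77)    [77 ≡ 5 mod 8 ⇒ (2/77) = -1]
  = -(77/25)    [QR: 25 ≡ 1 mod 4, sign kept]
  = -(2/25)    [77 ≡ 2 mod 25]
  = -(1/25)    [25 ≡ 1 mod 8 ⇒ (2/25) = +1]
  = -1    [(1/25) = 1]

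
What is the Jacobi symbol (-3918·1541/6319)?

By multiplicativity, (-3918·1541/6319) = (-3918/6319)·(1541/6319).
First factor (-3918/6319):
(-3918/6319)
  = (2401/6319)    [-3918 ≡ 2401 mod 6319]
  = (6319/2401)    [QR: 2401 ≡ 1 mod 4, sign kept]
  = (1517/2401)    [6319 ≡ 1517 mod 2401]
  = (2401/1517)    [QR: 1517 ≡ 1 mod 4, sign kept]
  = (884/1517)    [2401 ≡ 884 mod 1517]
  = (221/1517)    [1517 ≡ 5 mod 8 ⇒ (2/1517)^2 = +1]
  = (1517/221)    [QR: 221 ≡ 1 mod 4, sign kept]
  = (191/221)    [1517 ≡ 191 mod 221]
  = (221/191)    [QR: 221 ≡ 1 mod 4, sign kept]
  = (30/191)    [221 ≡ 30 mod 191]
  = (15/191)    [191 ≡ 7 mod 8 ⇒ (2/191) = +1]
  = -(191/15)    [QR: both ≡ 3 mod 4, sign flips]
  = -(11/15)    [191 ≡ 11 mod 15]
  = (15/11)    [QR: both ≡ 3 mod 4, sign flips]
  = (4/11)    [15 ≡ 4 mod 11]
  = (1/11)    [11 ≡ 3 mod 8 ⇒ (2/11)^2 = +1]
  = 1    [(1/11) = 1]
Second factor (1541/6319):
(1541/6319)
  = (6319/1541)    [QR: 1541 ≡ 1 mod 4, sign kept]
  = (155/1541)    [6319 ≡ 155 mod 1541]
  = (1541/155)    [QR: 1541 ≡ 1 mod 4, sign kept]
  = (146/155)    [1541 ≡ 146 mod 155]
  = -(73/155)    [155 ≡ 3 mod 8 ⇒ (2/155) = -1]
  = -(155/73)    [QR: 73 ≡ 1 mod 4, sign kept]
  = -(9/73)    [155 ≡ 9 mod 73]
  = -(73/9)    [QR: 9 ≡ 1 mod 4, sign kept]
  = -(1/9)    [73 ≡ 1 mod 9]
  = -1    [(1/9) = 1]
Product: (1)·(-1) = -1.

-1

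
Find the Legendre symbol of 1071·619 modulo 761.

By multiplicativity, (1071·619/761) = (1071/761)·(619/761).
First factor (1071/761):
Reduce the numerator: 1071 ≡ 310 (mod 761), so (1071/761) = (310/761).
Factor out 2: 310 = 2·155. Since 761 ≡ 1 (mod 8), (2/761) = +1. Now have (155/761).
761 ≡ 1 (mod 4), so quadratic reciprocity gives (155/761) = (761/155). Reduce: 761 ≡ 141 (mod 155). Now have (141/155).
141 ≡ 1 (mod 4), so quadratic reciprocity gives (141/155) = (155/141). Reduce: 155 ≡ 14 (mod 141). Now have (14/141).
Factor out 2: 14 = 2·7. Since 141 ≡ 5 (mod 8), (2/141) = -1. Now have -(7/141).
141 ≡ 1 (mod 4), so quadratic reciprocity gives (7/141) = (141/7). Reduce: 141 ≡ 1 (mod 7). Now have -(1/7).
(1/7) = 1. Collecting the sign factors: -1.
Second factor (619/761):
761 ≡ 1 (mod 4), so quadratic reciprocity gives (619/761) = (761/619). Reduce: 761 ≡ 142 (mod 619). Now have (142/619).
Factor out 2: 142 = 2·71. Since 619 ≡ 3 (mod 8), (2/619) = -1. Now have -(71/619).
Both 71 ≡ 3 and 619 ≡ 3 (mod 4), so reciprocity gives (71/619) = -(619/71). Reduce: 619 ≡ 51 (mod 71). Now have (51/71).
Both 51 ≡ 3 and 71 ≡ 3 (mod 4), so reciprocity gives (51/71) = -(71/51). Reduce: 71 ≡ 20 (mod 51). Now have -(20/51).
Factor out 2: 20 = 2^2·5. Since 51 ≡ 3 (mod 8), (2/51) = -1, and (2/51)^2 = +1. Now have -(5/51).
5 ≡ 1 (mod 4), so quadratic reciprocity gives (5/51) = (51/5). Reduce: 51 ≡ 1 (mod 5). Now have -(1/5).
(1/5) = 1. Collecting the sign factors: -1.
Product: (-1)·(-1) = 1.

1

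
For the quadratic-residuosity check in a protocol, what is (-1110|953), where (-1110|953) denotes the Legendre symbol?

1

(-1110|953)
  = (1110|953)    [953 ≡ 1 mod 4 ⇒ (-1|953) = +1]
  = (157|953)    [1110 ≡ 157 mod 953]
  = (953|157)    [QR: 157 ≡ 1 mod 4, sign kept]
  = (11|157)    [953 ≡ 11 mod 157]
  = (157|11)    [QR: 157 ≡ 1 mod 4, sign kept]
  = (3|11)    [157 ≡ 3 mod 11]
  = -(11|3)    [QR: both ≡ 3 mod 4, sign flips]
  = -(2|3)    [11 ≡ 2 mod 3]
  = (1|3)    [3 ≡ 3 mod 8 ⇒ (2|3) = -1]
  = 1    [(1|3) = 1]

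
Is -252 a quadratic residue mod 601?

Reduce the numerator: -252 ≡ 349 (mod 601), so (-252/601) = (349/601).
349 ≡ 1 (mod 4), so quadratic reciprocity gives (349/601) = (601/349). Reduce: 601 ≡ 252 (mod 349). Now have (252/349).
Factor out 2: 252 = 2^2·63. Since 349 ≡ 5 (mod 8), (2/349) = -1, and (2/349)^2 = +1. Now have (63/349).
349 ≡ 1 (mod 4), so quadratic reciprocity gives (63/349) = (349/63). Reduce: 349 ≡ 34 (mod 63). Now have (34/63).
Factor out 2: 34 = 2·17. Since 63 ≡ 7 (mod 8), (2/63) = +1. Now have (17/63).
17 ≡ 1 (mod 4), so quadratic reciprocity gives (17/63) = (63/17). Reduce: 63 ≡ 12 (mod 17). Now have (12/17).
Factor out 2: 12 = 2^2·3. Since 17 ≡ 1 (mod 8), (2/17) = +1, and (2/17)^2 = +1. Now have (3/17).
17 ≡ 1 (mod 4), so quadratic reciprocity gives (3/17) = (17/3). Reduce: 17 ≡ 2 (mod 3). Now have (2/3).
Factor out 2: 2 = 2. Since 3 ≡ 3 (mod 8), (2/3) = -1. Now have -(1/3).
(1/3) = 1. Collecting the sign factors: -1.
(-252/601) = -1, and 601 is prime, so -252 is not a quadratic residue mod 601.

no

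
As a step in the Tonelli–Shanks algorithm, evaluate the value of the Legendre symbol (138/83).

(138/83)
  = (55/83)    [138 ≡ 55 mod 83]
  = -(83/55)    [QR: both ≡ 3 mod 4, sign flips]
  = -(28/55)    [83 ≡ 28 mod 55]
  = -(7/55)    [55 ≡ 7 mod 8 ⇒ (2/55)^2 = +1]
  = (55/7)    [QR: both ≡ 3 mod 4, sign flips]
  = (6/7)    [55 ≡ 6 mod 7]
  = (3/7)    [7 ≡ 7 mod 8 ⇒ (2/7) = +1]
  = -(7/3)    [QR: both ≡ 3 mod 4, sign flips]
  = -(1/3)    [7 ≡ 1 mod 3]
  = -1    [(1/3) = 1]

-1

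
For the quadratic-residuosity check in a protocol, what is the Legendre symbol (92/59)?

(92/59)
  = (33/59)    [92 ≡ 33 mod 59]
  = (59/33)    [QR: 33 ≡ 1 mod 4, sign kept]
  = (26/33)    [59 ≡ 26 mod 33]
  = (13/33)    [33 ≡ 1 mod 8 ⇒ (2/33) = +1]
  = (33/13)    [QR: 13 ≡ 1 mod 4, sign kept]
  = (7/13)    [33 ≡ 7 mod 13]
  = (13/7)    [QR: 13 ≡ 1 mod 4, sign kept]
  = (6/7)    [13 ≡ 6 mod 7]
  = (3/7)    [7 ≡ 7 mod 8 ⇒ (2/7) = +1]
  = -(7/3)    [QR: both ≡ 3 mod 4, sign flips]
  = -(1/3)    [7 ≡ 1 mod 3]
  = -1    [(1/3) = 1]

-1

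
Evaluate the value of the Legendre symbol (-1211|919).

1

(-1211|919)
  = -(1211|919)    [919 ≡ 3 mod 4 ⇒ (-1|919) = -1]
  = -(292|919)    [1211 ≡ 292 mod 919]
  = -(73|919)    [919 ≡ 7 mod 8 ⇒ (2|919)^2 = +1]
  = -(919|73)    [QR: 73 ≡ 1 mod 4, sign kept]
  = -(43|73)    [919 ≡ 43 mod 73]
  = -(73|43)    [QR: 73 ≡ 1 mod 4, sign kept]
  = -(30|43)    [73 ≡ 30 mod 43]
  = (15|43)    [43 ≡ 3 mod 8 ⇒ (2|43) = -1]
  = -(43|15)    [QR: both ≡ 3 mod 4, sign flips]
  = -(13|15)    [43 ≡ 13 mod 15]
  = -(15|13)    [QR: 13 ≡ 1 mod 4, sign kept]
  = -(2|13)    [15 ≡ 2 mod 13]
  = (1|13)    [13 ≡ 5 mod 8 ⇒ (2|13) = -1]
  = 1    [(1|13) = 1]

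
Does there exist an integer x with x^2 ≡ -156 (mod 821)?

Reduce the numerator: -156 ≡ 665 (mod 821), so (-156|821) = (665|821).
665 ≡ 1 (mod 4), so quadratic reciprocity gives (665|821) = (821|665). Reduce: 821 ≡ 156 (mod 665). Now have (156|665).
Factor out 2: 156 = 2^2·39. Since 665 ≡ 1 (mod 8), (2|665) = +1, and (2|665)^2 = +1. Now have (39|665).
665 ≡ 1 (mod 4), so quadratic reciprocity gives (39|665) = (665|39). Reduce: 665 ≡ 2 (mod 39). Now have (2|39).
Factor out 2: 2 = 2. Since 39 ≡ 7 (mod 8), (2|39) = +1. Now have (1|39).
(1|39) = 1. Collecting the sign factors: 1.
(-156|821) = 1, and 821 is prime, so -156 is a quadratic residue mod 821.

yes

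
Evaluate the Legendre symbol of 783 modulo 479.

-1

(783 / 479)
  = (304 / 479)    [783 ≡ 304 mod 479]
  = (19 / 479)    [479 ≡ 7 mod 8 ⇒ (2 / 479)^4 = +1]
  = -(479 / 19)    [QR: both ≡ 3 mod 4, sign flips]
  = -(4 / 19)    [479 ≡ 4 mod 19]
  = -(1 / 19)    [19 ≡ 3 mod 8 ⇒ (2 / 19)^2 = +1]
  = -1    [(1 / 19) = 1]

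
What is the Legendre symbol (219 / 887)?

-1

Both 219 ≡ 3 and 887 ≡ 3 (mod 4), so reciprocity gives (219 / 887) = -(887 / 219). Reduce: 887 ≡ 11 (mod 219). Now have -(11 / 219).
Both 11 ≡ 3 and 219 ≡ 3 (mod 4), so reciprocity gives (11 / 219) = -(219 / 11). Reduce: 219 ≡ 10 (mod 11). Now have (10 / 11).
Factor out 2: 10 = 2·5. Since 11 ≡ 3 (mod 8), (2 / 11) = -1. Now have -(5 / 11).
5 ≡ 1 (mod 4), so quadratic reciprocity gives (5 / 11) = (11 / 5). Reduce: 11 ≡ 1 (mod 5). Now have -(1 / 5).
(1 / 5) = 1. Collecting the sign factors: -1.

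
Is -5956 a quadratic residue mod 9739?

(-5956/9739)
  = -(5956/9739)    [9739 ≡ 3 mod 4 ⇒ (-1/9739) = -1]
  = -(1489/9739)    [9739 ≡ 3 mod 8 ⇒ (2/9739)^2 = +1]
  = -(9739/1489)    [QR: 1489 ≡ 1 mod 4, sign kept]
  = -(805/1489)    [9739 ≡ 805 mod 1489]
  = -(1489/805)    [QR: 805 ≡ 1 mod 4, sign kept]
  = -(684/805)    [1489 ≡ 684 mod 805]
  = -(171/805)    [805 ≡ 5 mod 8 ⇒ (2/805)^2 = +1]
  = -(805/171)    [QR: 805 ≡ 1 mod 4, sign kept]
  = -(121/171)    [805 ≡ 121 mod 171]
  = -(171/121)    [QR: 121 ≡ 1 mod 4, sign kept]
  = -(50/121)    [171 ≡ 50 mod 121]
  = -(25/121)    [121 ≡ 1 mod 8 ⇒ (2/121) = +1]
  = -(121/25)    [QR: 25 ≡ 1 mod 4, sign kept]
  = -(21/25)    [121 ≡ 21 mod 25]
  = -(25/21)    [QR: 21 ≡ 1 mod 4, sign kept]
  = -(4/21)    [25 ≡ 4 mod 21]
  = -(1/21)    [21 ≡ 5 mod 8 ⇒ (2/21)^2 = +1]
  = -1    [(1/21) = 1]
The Legendre symbol is -1, so x^2 ≡ -5956 (mod 9739) has no solution.

no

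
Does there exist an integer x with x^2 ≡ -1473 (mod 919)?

Reduce the numerator: -1473 ≡ 365 (mod 919), so (-1473/919) = (365/919).
365 ≡ 1 (mod 4), so quadratic reciprocity gives (365/919) = (919/365). Reduce: 919 ≡ 189 (mod 365). Now have (189/365).
189 ≡ 1 (mod 4), so quadratic reciprocity gives (189/365) = (365/189). Reduce: 365 ≡ 176 (mod 189). Now have (176/189).
Factor out 2: 176 = 2^4·11. Since 189 ≡ 5 (mod 8), (2/189) = -1, and (2/189)^4 = +1. Now have (11/189).
189 ≡ 1 (mod 4), so quadratic reciprocity gives (11/189) = (189/11). Reduce: 189 ≡ 2 (mod 11). Now have (2/11).
Factor out 2: 2 = 2. Since 11 ≡ 3 (mod 8), (2/11) = -1. Now have -(1/11).
(1/11) = 1. Collecting the sign factors: -1.
(-1473/919) = -1, and 919 is prime, so -1473 is not a quadratic residue mod 919.

no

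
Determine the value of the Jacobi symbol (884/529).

Reduce the numerator: 884 ≡ 355 (mod 529), so (884/529) = (355/529).
529 ≡ 1 (mod 4), so quadratic reciprocity gives (355/529) = (529/355). Reduce: 529 ≡ 174 (mod 355). Now have (174/355).
Factor out 2: 174 = 2·87. Since 355 ≡ 3 (mod 8), (2/355) = -1. Now have -(87/355).
Both 87 ≡ 3 and 355 ≡ 3 (mod 4), so reciprocity gives (87/355) = -(355/87). Reduce: 355 ≡ 7 (mod 87). Now have (7/87).
Both 7 ≡ 3 and 87 ≡ 3 (mod 4), so reciprocity gives (7/87) = -(87/7). Reduce: 87 ≡ 3 (mod 7). Now have -(3/7).
Both 3 ≡ 3 and 7 ≡ 3 (mod 4), so reciprocity gives (3/7) = -(7/3). Reduce: 7 ≡ 1 (mod 3). Now have (1/3).
(1/3) = 1. Collecting the sign factors: 1.

1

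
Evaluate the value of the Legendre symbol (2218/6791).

-1

(2218/6791)
  = (1109/6791)    [6791 ≡ 7 mod 8 ⇒ (2/6791) = +1]
  = (6791/1109)    [QR: 1109 ≡ 1 mod 4, sign kept]
  = (137/1109)    [6791 ≡ 137 mod 1109]
  = (1109/137)    [QR: 137 ≡ 1 mod 4, sign kept]
  = (13/137)    [1109 ≡ 13 mod 137]
  = (137/13)    [QR: 13 ≡ 1 mod 4, sign kept]
  = (7/13)    [137 ≡ 7 mod 13]
  = (13/7)    [QR: 13 ≡ 1 mod 4, sign kept]
  = (6/7)    [13 ≡ 6 mod 7]
  = (3/7)    [7 ≡ 7 mod 8 ⇒ (2/7) = +1]
  = -(7/3)    [QR: both ≡ 3 mod 4, sign flips]
  = -(1/3)    [7 ≡ 1 mod 3]
  = -1    [(1/3) = 1]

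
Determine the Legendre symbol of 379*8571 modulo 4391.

-1

By multiplicativity, (379·8571/4391) = (379/4391)·(8571/4391).
First factor (379/4391):
(379/4391)
  = -(4391/379)    [QR: both ≡ 3 mod 4, sign flips]
  = -(222/379)    [4391 ≡ 222 mod 379]
  = (111/379)    [379 ≡ 3 mod 8 ⇒ (2/379) = -1]
  = -(379/111)    [QR: both ≡ 3 mod 4, sign flips]
  = -(46/111)    [379 ≡ 46 mod 111]
  = -(23/111)    [111 ≡ 7 mod 8 ⇒ (2/111) = +1]
  = (111/23)    [QR: both ≡ 3 mod 4, sign flips]
  = (19/23)    [111 ≡ 19 mod 23]
  = -(23/19)    [QR: both ≡ 3 mod 4, sign flips]
  = -(4/19)    [23 ≡ 4 mod 19]
  = -(1/19)    [19 ≡ 3 mod 8 ⇒ (2/19)^2 = +1]
  = -1    [(1/19) = 1]
Second factor (8571/4391):
(8571/4391)
  = (4180/4391)    [8571 ≡ 4180 mod 4391]
  = (1045/4391)    [4391 ≡ 7 mod 8 ⇒ (2/4391)^2 = +1]
  = (4391/1045)    [QR: 1045 ≡ 1 mod 4, sign kept]
  = (211/1045)    [4391 ≡ 211 mod 1045]
  = (1045/211)    [QR: 1045 ≡ 1 mod 4, sign kept]
  = (201/211)    [1045 ≡ 201 mod 211]
  = (211/201)    [QR: 201 ≡ 1 mod 4, sign kept]
  = (10/201)    [211 ≡ 10 mod 201]
  = (5/201)    [201 ≡ 1 mod 8 ⇒ (2/201) = +1]
  = (201/5)    [QR: 5 ≡ 1 mod 4, sign kept]
  = (1/5)    [201 ≡ 1 mod 5]
  = 1    [(1/5) = 1]
Product: (-1)·(1) = -1.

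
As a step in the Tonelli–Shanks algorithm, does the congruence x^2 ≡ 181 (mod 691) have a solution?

yes

(181/691)
  = (691/181)    [QR: 181 ≡ 1 mod 4, sign kept]
  = (148/181)    [691 ≡ 148 mod 181]
  = (37/181)    [181 ≡ 5 mod 8 ⇒ (2/181)^2 = +1]
  = (181/37)    [QR: 37 ≡ 1 mod 4, sign kept]
  = (33/37)    [181 ≡ 33 mod 37]
  = (37/33)    [QR: 33 ≡ 1 mod 4, sign kept]
  = (4/33)    [37 ≡ 4 mod 33]
  = (1/33)    [33 ≡ 1 mod 8 ⇒ (2/33)^2 = +1]
  = 1    [(1/33) = 1]
The Legendre symbol is 1, so x^2 ≡ 181 (mod 691) has solution.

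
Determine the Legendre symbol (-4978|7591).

-1

Reduce the numerator: -4978 ≡ 2613 (mod 7591), so (-4978|7591) = (2613|7591).
2613 ≡ 1 (mod 4), so quadratic reciprocity gives (2613|7591) = (7591|2613). Reduce: 7591 ≡ 2365 (mod 2613). Now have (2365|2613).
2365 ≡ 1 (mod 4), so quadratic reciprocity gives (2365|2613) = (2613|2365). Reduce: 2613 ≡ 248 (mod 2365). Now have (248|2365).
Factor out 2: 248 = 2^3·31. Since 2365 ≡ 5 (mod 8), (2|2365) = -1, and (2|2365)^3 = -1. Now have -(31|2365).
2365 ≡ 1 (mod 4), so quadratic reciprocity gives (31|2365) = (2365|31). Reduce: 2365 ≡ 9 (mod 31). Now have -(9|31).
9 ≡ 1 (mod 4), so quadratic reciprocity gives (9|31) = (31|9). Reduce: 31 ≡ 4 (mod 9). Now have -(4|9).
Factor out 2: 4 = 2^2. Since 9 ≡ 1 (mod 8), (2|9) = +1, and (2|9)^2 = +1. Now have -(1|9).
(1|9) = 1. Collecting the sign factors: -1.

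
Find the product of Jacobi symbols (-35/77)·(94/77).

0

By multiplicativity, (-35·94/77) = (-35/77)·(94/77).
First factor (-35/77):
Pull out -1: (-35/77) = (-1/77)·(35/77). Since 77 ≡ 1 (mod 4), (-1/77) = +1. Now have (35/77).
77 ≡ 1 (mod 4), so quadratic reciprocity gives (35/77) = (77/35). Reduce: 77 ≡ 7 (mod 35). Now have (7/35).
Both 7 ≡ 3 and 35 ≡ 3 (mod 4), so reciprocity gives (7/35) = -(35/7). Reduce: 35 ≡ 0 (mod 7). Now have -(0/7).
The numerator is now 0 with denominator 7 > 1: the symbol is 0.
Second factor (94/77):
Reduce the numerator: 94 ≡ 17 (mod 77), so (94/77) = (17/77).
17 ≡ 1 (mod 4), so quadratic reciprocity gives (17/77) = (77/17). Reduce: 77 ≡ 9 (mod 17). Now have (9/17).
9 ≡ 1 (mod 4), so quadratic reciprocity gives (9/17) = (17/9). Reduce: 17 ≡ 8 (mod 9). Now have (8/9).
Factor out 2: 8 = 2^3. Since 9 ≡ 1 (mod 8), (2/9) = +1, and (2/9)^3 = +1. Now have (1/9).
(1/9) = 1. Collecting the sign factors: 1.
Product: (0)·(1) = 0.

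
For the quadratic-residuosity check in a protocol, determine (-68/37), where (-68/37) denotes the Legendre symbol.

-1

Pull out -1: (-68/37) = (-1/37)·(68/37). Since 37 ≡ 1 (mod 4), (-1/37) = +1. Now have (68/37).
Reduce the numerator: 68 ≡ 31 (mod 37), so (68/37) = (31/37).
37 ≡ 1 (mod 4), so quadratic reciprocity gives (31/37) = (37/31). Reduce: 37 ≡ 6 (mod 31). Now have (6/31).
Factor out 2: 6 = 2·3. Since 31 ≡ 7 (mod 8), (2/31) = +1. Now have (3/31).
Both 3 ≡ 3 and 31 ≡ 3 (mod 4), so reciprocity gives (3/31) = -(31/3). Reduce: 31 ≡ 1 (mod 3). Now have -(1/3).
(1/3) = 1. Collecting the sign factors: -1.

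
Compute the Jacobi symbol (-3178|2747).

-1

(-3178|2747)
  = (2316|2747)    [-3178 ≡ 2316 mod 2747]
  = (579|2747)    [2747 ≡ 3 mod 8 ⇒ (2|2747)^2 = +1]
  = -(2747|579)    [QR: both ≡ 3 mod 4, sign flips]
  = -(431|579)    [2747 ≡ 431 mod 579]
  = (579|431)    [QR: both ≡ 3 mod 4, sign flips]
  = (148|431)    [579 ≡ 148 mod 431]
  = (37|431)    [431 ≡ 7 mod 8 ⇒ (2|431)^2 = +1]
  = (431|37)    [QR: 37 ≡ 1 mod 4, sign kept]
  = (24|37)    [431 ≡ 24 mod 37]
  = -(3|37)    [37 ≡ 5 mod 8 ⇒ (2|37)^3 = -1]
  = -(37|3)    [QR: 37 ≡ 1 mod 4, sign kept]
  = -(1|3)    [37 ≡ 1 mod 3]
  = -1    [(1|3) = 1]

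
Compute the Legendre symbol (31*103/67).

By multiplicativity, (31·103/67) = (31/67)·(103/67).
First factor (31/67):
(31/67)
  = -(67/31)    [QR: both ≡ 3 mod 4, sign flips]
  = -(5/31)    [67 ≡ 5 mod 31]
  = -(31/5)    [QR: 5 ≡ 1 mod 4, sign kept]
  = -(1/5)    [31 ≡ 1 mod 5]
  = -1    [(1/5) = 1]
Second factor (103/67):
(103/67)
  = (36/67)    [103 ≡ 36 mod 67]
  = (9/67)    [67 ≡ 3 mod 8 ⇒ (2/67)^2 = +1]
  = (67/9)    [QR: 9 ≡ 1 mod 4, sign kept]
  = (4/9)    [67 ≡ 4 mod 9]
  = (1/9)    [9 ≡ 1 mod 8 ⇒ (2/9)^2 = +1]
  = 1    [(1/9) = 1]
Product: (-1)·(1) = -1.

-1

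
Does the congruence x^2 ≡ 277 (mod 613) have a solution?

yes

277 ≡ 1 (mod 4), so quadratic reciprocity gives (277/613) = (613/277). Reduce: 613 ≡ 59 (mod 277). Now have (59/277).
277 ≡ 1 (mod 4), so quadratic reciprocity gives (59/277) = (277/59). Reduce: 277 ≡ 41 (mod 59). Now have (41/59).
41 ≡ 1 (mod 4), so quadratic reciprocity gives (41/59) = (59/41). Reduce: 59 ≡ 18 (mod 41). Now have (18/41).
Factor out 2: 18 = 2·9. Since 41 ≡ 1 (mod 8), (2/41) = +1. Now have (9/41).
9 ≡ 1 (mod 4), so quadratic reciprocity gives (9/41) = (41/9). Reduce: 41 ≡ 5 (mod 9). Now have (5/9).
5 ≡ 1 (mod 4), so quadratic reciprocity gives (5/9) = (9/5). Reduce: 9 ≡ 4 (mod 5). Now have (4/5).
Factor out 2: 4 = 2^2. Since 5 ≡ 5 (mod 8), (2/5) = -1, and (2/5)^2 = +1. Now have (1/5).
(1/5) = 1. Collecting the sign factors: 1.
The Legendre symbol is 1, so x^2 ≡ 277 (mod 613) has solution.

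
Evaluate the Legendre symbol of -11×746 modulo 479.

By multiplicativity, (-11·746/479) = (-11/479)·(746/479).
First factor (-11/479):
Reduce the numerator: -11 ≡ 468 (mod 479), so (-11/479) = (468/479).
Factor out 2: 468 = 2^2·117. Since 479 ≡ 7 (mod 8), (2/479) = +1, and (2/479)^2 = +1. Now have (117/479).
117 ≡ 1 (mod 4), so quadratic reciprocity gives (117/479) = (479/117). Reduce: 479 ≡ 11 (mod 117). Now have (11/117).
117 ≡ 1 (mod 4), so quadratic reciprocity gives (11/117) = (117/11). Reduce: 117 ≡ 7 (mod 11). Now have (7/11).
Both 7 ≡ 3 and 11 ≡ 3 (mod 4), so reciprocity gives (7/11) = -(11/7). Reduce: 11 ≡ 4 (mod 7). Now have -(4/7).
Factor out 2: 4 = 2^2. Since 7 ≡ 7 (mod 8), (2/7) = +1, and (2/7)^2 = +1. Now have -(1/7).
(1/7) = 1. Collecting the sign factors: -1.
Second factor (746/479):
Reduce the numerator: 746 ≡ 267 (mod 479), so (746/479) = (267/479).
Both 267 ≡ 3 and 479 ≡ 3 (mod 4), so reciprocity gives (267/479) = -(479/267). Reduce: 479 ≡ 212 (mod 267). Now have -(212/267).
Factor out 2: 212 = 2^2·53. Since 267 ≡ 3 (mod 8), (2/267) = -1, and (2/267)^2 = +1. Now have -(53/267).
53 ≡ 1 (mod 4), so quadratic reciprocity gives (53/267) = (267/53). Reduce: 267 ≡ 2 (mod 53). Now have -(2/53).
Factor out 2: 2 = 2. Since 53 ≡ 5 (mod 8), (2/53) = -1. Now have (1/53).
(1/53) = 1. Collecting the sign factors: 1.
Product: (-1)·(1) = -1.

-1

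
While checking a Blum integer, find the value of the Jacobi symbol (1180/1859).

1

(1180/1859)
  = (295/1859)    [1859 ≡ 3 mod 8 ⇒ (2/1859)^2 = +1]
  = -(1859/295)    [QR: both ≡ 3 mod 4, sign flips]
  = -(89/295)    [1859 ≡ 89 mod 295]
  = -(295/89)    [QR: 89 ≡ 1 mod 4, sign kept]
  = -(28/89)    [295 ≡ 28 mod 89]
  = -(7/89)    [89 ≡ 1 mod 8 ⇒ (2/89)^2 = +1]
  = -(89/7)    [QR: 89 ≡ 1 mod 4, sign kept]
  = -(5/7)    [89 ≡ 5 mod 7]
  = -(7/5)    [QR: 5 ≡ 1 mod 4, sign kept]
  = -(2/5)    [7 ≡ 2 mod 5]
  = (1/5)    [5 ≡ 5 mod 8 ⇒ (2/5) = -1]
  = 1    [(1/5) = 1]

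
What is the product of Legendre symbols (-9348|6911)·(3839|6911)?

1

By multiplicativity, (-9348·3839|6911) = (-9348|6911)·(3839|6911).
First factor (-9348|6911):
(-9348|6911)
  = -(9348|6911)    [6911 ≡ 3 mod 4 ⇒ (-1|6911) = -1]
  = -(2437|6911)    [9348 ≡ 2437 mod 6911]
  = -(6911|2437)    [QR: 2437 ≡ 1 mod 4, sign kept]
  = -(2037|2437)    [6911 ≡ 2037 mod 2437]
  = -(2437|2037)    [QR: 2037 ≡ 1 mod 4, sign kept]
  = -(400|2037)    [2437 ≡ 400 mod 2037]
  = -(25|2037)    [2037 ≡ 5 mod 8 ⇒ (2|2037)^4 = +1]
  = -(2037|25)    [QR: 25 ≡ 1 mod 4, sign kept]
  = -(12|25)    [2037 ≡ 12 mod 25]
  = -(3|25)    [25 ≡ 1 mod 8 ⇒ (2|25)^2 = +1]
  = -(25|3)    [QR: 25 ≡ 1 mod 4, sign kept]
  = -(1|3)    [25 ≡ 1 mod 3]
  = -1    [(1|3) = 1]
Second factor (3839|6911):
(3839|6911)
  = -(6911|3839)    [QR: both ≡ 3 mod 4, sign flips]
  = -(3072|3839)    [6911 ≡ 3072 mod 3839]
  = -(3|3839)    [3839 ≡ 7 mod 8 ⇒ (2|3839)^10 = +1]
  = (3839|3)    [QR: both ≡ 3 mod 4, sign flips]
  = (2|3)    [3839 ≡ 2 mod 3]
  = -(1|3)    [3 ≡ 3 mod 8 ⇒ (2|3) = -1]
  = -1    [(1|3) = 1]
Product: (-1)·(-1) = 1.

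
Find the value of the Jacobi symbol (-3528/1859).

Reduce the numerator: -3528 ≡ 190 (mod 1859), so (-3528/1859) = (190/1859).
Factor out 2: 190 = 2·95. Since 1859 ≡ 3 (mod 8), (2/1859) = -1. Now have -(95/1859).
Both 95 ≡ 3 and 1859 ≡ 3 (mod 4), so reciprocity gives (95/1859) = -(1859/95). Reduce: 1859 ≡ 54 (mod 95). Now have (54/95).
Factor out 2: 54 = 2·27. Since 95 ≡ 7 (mod 8), (2/95) = +1. Now have (27/95).
Both 27 ≡ 3 and 95 ≡ 3 (mod 4), so reciprocity gives (27/95) = -(95/27). Reduce: 95 ≡ 14 (mod 27). Now have -(14/27).
Factor out 2: 14 = 2·7. Since 27 ≡ 3 (mod 8), (2/27) = -1. Now have (7/27).
Both 7 ≡ 3 and 27 ≡ 3 (mod 4), so reciprocity gives (7/27) = -(27/7). Reduce: 27 ≡ 6 (mod 7). Now have -(6/7).
Factor out 2: 6 = 2·3. Since 7 ≡ 7 (mod 8), (2/7) = +1. Now have -(3/7).
Both 3 ≡ 3 and 7 ≡ 3 (mod 4), so reciprocity gives (3/7) = -(7/3). Reduce: 7 ≡ 1 (mod 3). Now have (1/3).
(1/3) = 1. Collecting the sign factors: 1.

1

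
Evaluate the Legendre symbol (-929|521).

(-929|521)
  = (113|521)    [-929 ≡ 113 mod 521]
  = (521|113)    [QR: 113 ≡ 1 mod 4, sign kept]
  = (69|113)    [521 ≡ 69 mod 113]
  = (113|69)    [QR: 69 ≡ 1 mod 4, sign kept]
  = (44|69)    [113 ≡ 44 mod 69]
  = (11|69)    [69 ≡ 5 mod 8 ⇒ (2|69)^2 = +1]
  = (69|11)    [QR: 69 ≡ 1 mod 4, sign kept]
  = (3|11)    [69 ≡ 3 mod 11]
  = -(11|3)    [QR: both ≡ 3 mod 4, sign flips]
  = -(2|3)    [11 ≡ 2 mod 3]
  = (1|3)    [3 ≡ 3 mod 8 ⇒ (2|3) = -1]
  = 1    [(1|3) = 1]

1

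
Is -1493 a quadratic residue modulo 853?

Reduce the numerator: -1493 ≡ 213 (mod 853), so (-1493|853) = (213|853).
213 ≡ 1 (mod 4), so quadratic reciprocity gives (213|853) = (853|213). Reduce: 853 ≡ 1 (mod 213). Now have (1|213).
(1|213) = 1. Collecting the sign factors: 1.
(-1493|853) = 1, and 853 is prime, so -1493 is a quadratic residue mod 853.

yes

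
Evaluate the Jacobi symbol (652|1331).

(652|1331)
  = (163|1331)    [1331 ≡ 3 mod 8 ⇒ (2|1331)^2 = +1]
  = -(1331|163)    [QR: both ≡ 3 mod 4, sign flips]
  = -(27|163)    [1331 ≡ 27 mod 163]
  = (163|27)    [QR: both ≡ 3 mod 4, sign flips]
  = (1|27)    [163 ≡ 1 mod 27]
  = 1    [(1|27) = 1]

1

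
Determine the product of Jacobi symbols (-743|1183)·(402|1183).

1

By multiplicativity, (-743·402|1183) = (-743|1183)·(402|1183).
First factor (-743|1183):
(-743|1183)
  = -(743|1183)    [1183 ≡ 3 mod 4 ⇒ (-1|1183) = -1]
  = (1183|743)    [QR: both ≡ 3 mod 4, sign flips]
  = (440|743)    [1183 ≡ 440 mod 743]
  = (55|743)    [743 ≡ 7 mod 8 ⇒ (2|743)^3 = +1]
  = -(743|55)    [QR: both ≡ 3 mod 4, sign flips]
  = -(28|55)    [743 ≡ 28 mod 55]
  = -(7|55)    [55 ≡ 7 mod 8 ⇒ (2|55)^2 = +1]
  = (55|7)    [QR: both ≡ 3 mod 4, sign flips]
  = (6|7)    [55 ≡ 6 mod 7]
  = (3|7)    [7 ≡ 7 mod 8 ⇒ (2|7) = +1]
  = -(7|3)    [QR: both ≡ 3 mod 4, sign flips]
  = -(1|3)    [7 ≡ 1 mod 3]
  = -1    [(1|3) = 1]
Second factor (402|1183):
(402|1183)
  = (201|1183)    [1183 ≡ 7 mod 8 ⇒ (2|1183) = +1]
  = (1183|201)    [QR: 201 ≡ 1 mod 4, sign kept]
  = (178|201)    [1183 ≡ 178 mod 201]
  = (89|201)    [201 ≡ 1 mod 8 ⇒ (2|201) = +1]
  = (201|89)    [QR: 89 ≡ 1 mod 4, sign kept]
  = (23|89)    [201 ≡ 23 mod 89]
  = (89|23)    [QR: 89 ≡ 1 mod 4, sign kept]
  = (20|23)    [89 ≡ 20 mod 23]
  = (5|23)    [23 ≡ 7 mod 8 ⇒ (2|23)^2 = +1]
  = (23|5)    [QR: 5 ≡ 1 mod 4, sign kept]
  = (3|5)    [23 ≡ 3 mod 5]
  = (5|3)    [QR: 5 ≡ 1 mod 4, sign kept]
  = (2|3)    [5 ≡ 2 mod 3]
  = -(1|3)    [3 ≡ 3 mod 8 ⇒ (2|3) = -1]
  = -1    [(1|3) = 1]
Product: (-1)·(-1) = 1.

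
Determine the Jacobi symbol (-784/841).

Reduce the numerator: -784 ≡ 57 (mod 841), so (-784/841) = (57/841).
57 ≡ 1 (mod 4), so quadratic reciprocity gives (57/841) = (841/57). Reduce: 841 ≡ 43 (mod 57). Now have (43/57).
57 ≡ 1 (mod 4), so quadratic reciprocity gives (43/57) = (57/43). Reduce: 57 ≡ 14 (mod 43). Now have (14/43).
Factor out 2: 14 = 2·7. Since 43 ≡ 3 (mod 8), (2/43) = -1. Now have -(7/43).
Both 7 ≡ 3 and 43 ≡ 3 (mod 4), so reciprocity gives (7/43) = -(43/7). Reduce: 43 ≡ 1 (mod 7). Now have (1/7).
(1/7) = 1. Collecting the sign factors: 1.

1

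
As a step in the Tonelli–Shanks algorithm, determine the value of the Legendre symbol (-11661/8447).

1

Pull out -1: (-11661/8447) = (-1/8447)·(11661/8447). Since 8447 ≡ 3 (mod 4), (-1/8447) = -1. Now have -(11661/8447).
Reduce the numerator: 11661 ≡ 3214 (mod 8447), so (11661/8447) = (3214/8447).
Factor out 2: 3214 = 2·1607. Since 8447 ≡ 7 (mod 8), (2/8447) = +1. Now have -(1607/8447).
Both 1607 ≡ 3 and 8447 ≡ 3 (mod 4), so reciprocity gives (1607/8447) = -(8447/1607). Reduce: 8447 ≡ 412 (mod 1607). Now have (412/1607).
Factor out 2: 412 = 2^2·103. Since 1607 ≡ 7 (mod 8), (2/1607) = +1, and (2/1607)^2 = +1. Now have (103/1607).
Both 103 ≡ 3 and 1607 ≡ 3 (mod 4), so reciprocity gives (103/1607) = -(1607/103). Reduce: 1607 ≡ 62 (mod 103). Now have -(62/103).
Factor out 2: 62 = 2·31. Since 103 ≡ 7 (mod 8), (2/103) = +1. Now have -(31/103).
Both 31 ≡ 3 and 103 ≡ 3 (mod 4), so reciprocity gives (31/103) = -(103/31). Reduce: 103 ≡ 10 (mod 31). Now have (10/31).
Factor out 2: 10 = 2·5. Since 31 ≡ 7 (mod 8), (2/31) = +1. Now have (5/31).
5 ≡ 1 (mod 4), so quadratic reciprocity gives (5/31) = (31/5). Reduce: 31 ≡ 1 (mod 5). Now have (1/5).
(1/5) = 1. Collecting the sign factors: 1.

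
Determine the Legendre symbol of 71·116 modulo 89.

By multiplicativity, (71·116/89) = (71/89)·(116/89).
First factor (71/89):
(71/89)
  = (89/71)    [QR: 89 ≡ 1 mod 4, sign kept]
  = (18/71)    [89 ≡ 18 mod 71]
  = (9/71)    [71 ≡ 7 mod 8 ⇒ (2/71) = +1]
  = (71/9)    [QR: 9 ≡ 1 mod 4, sign kept]
  = (8/9)    [71 ≡ 8 mod 9]
  = (1/9)    [9 ≡ 1 mod 8 ⇒ (2/9)^3 = +1]
  = 1    [(1/9) = 1]
Second factor (116/89):
(116/89)
  = (27/89)    [116 ≡ 27 mod 89]
  = (89/27)    [QR: 89 ≡ 1 mod 4, sign kept]
  = (8/27)    [89 ≡ 8 mod 27]
  = -(1/27)    [27 ≡ 3 mod 8 ⇒ (2/27)^3 = -1]
  = -1    [(1/27) = 1]
Product: (1)·(-1) = -1.

-1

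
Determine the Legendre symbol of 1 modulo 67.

(1/67) = 1. Collecting the sign factors: 1.

1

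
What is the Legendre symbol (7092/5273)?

Reduce the numerator: 7092 ≡ 1819 (mod 5273), so (7092/5273) = (1819/5273).
5273 ≡ 1 (mod 4), so quadratic reciprocity gives (1819/5273) = (5273/1819). Reduce: 5273 ≡ 1635 (mod 1819). Now have (1635/1819).
Both 1635 ≡ 3 and 1819 ≡ 3 (mod 4), so reciprocity gives (1635/1819) = -(1819/1635). Reduce: 1819 ≡ 184 (mod 1635). Now have -(184/1635).
Factor out 2: 184 = 2^3·23. Since 1635 ≡ 3 (mod 8), (2/1635) = -1, and (2/1635)^3 = -1. Now have (23/1635).
Both 23 ≡ 3 and 1635 ≡ 3 (mod 4), so reciprocity gives (23/1635) = -(1635/23). Reduce: 1635 ≡ 2 (mod 23). Now have -(2/23).
Factor out 2: 2 = 2. Since 23 ≡ 7 (mod 8), (2/23) = +1. Now have -(1/23).
(1/23) = 1. Collecting the sign factors: -1.

-1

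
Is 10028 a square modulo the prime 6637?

yes

(10028|6637)
  = (3391|6637)    [10028 ≡ 3391 mod 6637]
  = (6637|3391)    [QR: 6637 ≡ 1 mod 4, sign kept]
  = (3246|3391)    [6637 ≡ 3246 mod 3391]
  = (1623|3391)    [3391 ≡ 7 mod 8 ⇒ (2|3391) = +1]
  = -(3391|1623)    [QR: both ≡ 3 mod 4, sign flips]
  = -(145|1623)    [3391 ≡ 145 mod 1623]
  = -(1623|145)    [QR: 145 ≡ 1 mod 4, sign kept]
  = -(28|145)    [1623 ≡ 28 mod 145]
  = -(7|145)    [145 ≡ 1 mod 8 ⇒ (2|145)^2 = +1]
  = -(145|7)    [QR: 145 ≡ 1 mod 4, sign kept]
  = -(5|7)    [145 ≡ 5 mod 7]
  = -(7|5)    [QR: 5 ≡ 1 mod 4, sign kept]
  = -(2|5)    [7 ≡ 2 mod 5]
  = (1|5)    [5 ≡ 5 mod 8 ⇒ (2|5) = -1]
  = 1    [(1|5) = 1]
The Legendre symbol is 1, so x^2 ≡ 10028 (mod 6637) has solution.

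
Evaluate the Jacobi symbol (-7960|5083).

Reduce the numerator: -7960 ≡ 2206 (mod 5083), so (-7960|5083) = (2206|5083).
Factor out 2: 2206 = 2·1103. Since 5083 ≡ 3 (mod 8), (2|5083) = -1. Now have -(1103|5083).
Both 1103 ≡ 3 and 5083 ≡ 3 (mod 4), so reciprocity gives (1103|5083) = -(5083|1103). Reduce: 5083 ≡ 671 (mod 1103). Now have (671|1103).
Both 671 ≡ 3 and 1103 ≡ 3 (mod 4), so reciprocity gives (671|1103) = -(1103|671). Reduce: 1103 ≡ 432 (mod 671). Now have -(432|671).
Factor out 2: 432 = 2^4·27. Since 671 ≡ 7 (mod 8), (2|671) = +1, and (2|671)^4 = +1. Now have -(27|671).
Both 27 ≡ 3 and 671 ≡ 3 (mod 4), so reciprocity gives (27|671) = -(671|27). Reduce: 671 ≡ 23 (mod 27). Now have (23|27).
Both 23 ≡ 3 and 27 ≡ 3 (mod 4), so reciprocity gives (23|27) = -(27|23). Reduce: 27 ≡ 4 (mod 23). Now have -(4|23).
Factor out 2: 4 = 2^2. Since 23 ≡ 7 (mod 8), (2|23) = +1, and (2|23)^2 = +1. Now have -(1|23).
(1|23) = 1. Collecting the sign factors: -1.

-1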